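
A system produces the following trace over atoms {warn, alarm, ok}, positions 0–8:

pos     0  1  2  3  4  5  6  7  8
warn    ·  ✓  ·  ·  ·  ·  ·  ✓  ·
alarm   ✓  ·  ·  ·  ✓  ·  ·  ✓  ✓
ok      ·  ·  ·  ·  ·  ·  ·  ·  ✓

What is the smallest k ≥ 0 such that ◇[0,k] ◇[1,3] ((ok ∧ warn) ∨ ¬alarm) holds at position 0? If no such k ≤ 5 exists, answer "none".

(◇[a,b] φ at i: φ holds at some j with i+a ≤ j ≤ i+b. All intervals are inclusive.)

0

Scan j = 0,1,… for ◇[1,3] ((ok ∧ warn) ∨ ¬alarm):
  j=0: holds
First hit at j=0, so smallest k = 0-0 = 0.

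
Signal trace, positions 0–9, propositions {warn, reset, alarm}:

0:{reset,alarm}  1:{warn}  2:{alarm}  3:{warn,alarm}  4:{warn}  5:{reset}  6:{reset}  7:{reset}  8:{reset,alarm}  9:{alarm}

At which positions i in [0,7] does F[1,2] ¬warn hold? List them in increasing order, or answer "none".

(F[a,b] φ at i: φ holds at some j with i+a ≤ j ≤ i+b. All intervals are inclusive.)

0, 1, 3, 4, 5, 6, 7

Evaluate at each i in [0,7]:
  i=0: ✓ (witness j=2)
  i=1: ✓ (witness j=2)
  i=2: ✗ (none in [3,4])
  i=3: ✓ (witness j=5)
  i=4: ✓ (witness j=5)
  i=5: ✓ (witness j=6)
  i=6: ✓ (witness j=7)
  i=7: ✓ (witness j=8)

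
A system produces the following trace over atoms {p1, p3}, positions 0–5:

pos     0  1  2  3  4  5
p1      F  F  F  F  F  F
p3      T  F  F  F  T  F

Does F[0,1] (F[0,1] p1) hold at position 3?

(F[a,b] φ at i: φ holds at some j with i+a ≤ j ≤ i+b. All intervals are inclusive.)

False

Check F[0,1] p1 at each j in [3,4]:
  j=3: fails (none in [3,4])
  j=4: fails (none in [4,5])
No position in the window satisfies it → formula fails.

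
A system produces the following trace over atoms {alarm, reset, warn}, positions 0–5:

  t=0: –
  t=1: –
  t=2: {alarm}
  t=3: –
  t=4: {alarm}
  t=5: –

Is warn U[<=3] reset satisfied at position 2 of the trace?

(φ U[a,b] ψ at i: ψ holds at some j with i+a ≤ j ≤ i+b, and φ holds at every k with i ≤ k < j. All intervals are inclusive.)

Need some j in [2,5] with reset, and warn at every k in [2,j-1].
  j=2: reset false.
  j=3: reset false.
  j=4: reset false.
  j=5: reset false.
No j in the window works → until fails.

False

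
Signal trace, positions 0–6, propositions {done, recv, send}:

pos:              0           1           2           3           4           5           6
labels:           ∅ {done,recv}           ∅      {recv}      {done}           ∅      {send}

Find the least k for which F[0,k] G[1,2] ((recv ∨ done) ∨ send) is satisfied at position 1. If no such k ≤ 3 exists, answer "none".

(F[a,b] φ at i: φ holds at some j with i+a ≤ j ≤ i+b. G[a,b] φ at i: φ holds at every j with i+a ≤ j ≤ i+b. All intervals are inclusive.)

1

Scan j = 1,2,… for G[1,2] ((recv ∨ done) ∨ send):
  j=1: fails
  j=2: holds
First hit at j=2, so smallest k = 2-1 = 1.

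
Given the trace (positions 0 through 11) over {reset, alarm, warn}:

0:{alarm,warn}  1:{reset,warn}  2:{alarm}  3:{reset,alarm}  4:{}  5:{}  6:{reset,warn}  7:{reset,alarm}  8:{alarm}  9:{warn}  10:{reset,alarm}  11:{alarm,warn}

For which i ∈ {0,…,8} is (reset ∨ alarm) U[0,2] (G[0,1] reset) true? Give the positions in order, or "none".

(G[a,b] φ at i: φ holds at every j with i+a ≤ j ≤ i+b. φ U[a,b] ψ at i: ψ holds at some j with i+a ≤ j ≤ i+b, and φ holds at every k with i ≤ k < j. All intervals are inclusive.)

6

Evaluate at each i in [0,8]:
  i=0: ✗ (no rhs in [0,2])
  i=1: ✗ (no rhs in [1,3])
  i=2: ✗ (no rhs in [2,4])
  i=3: ✗ (no rhs in [3,5])
  i=4: ✗ (lhs fails at k=4 before rhs at j=6)
  i=5: ✗ (lhs fails at k=5 before rhs at j=6)
  i=6: ✓ (rhs at j=6)
  i=7: ✗ (no rhs in [7,9])
  i=8: ✗ (no rhs in [8,10])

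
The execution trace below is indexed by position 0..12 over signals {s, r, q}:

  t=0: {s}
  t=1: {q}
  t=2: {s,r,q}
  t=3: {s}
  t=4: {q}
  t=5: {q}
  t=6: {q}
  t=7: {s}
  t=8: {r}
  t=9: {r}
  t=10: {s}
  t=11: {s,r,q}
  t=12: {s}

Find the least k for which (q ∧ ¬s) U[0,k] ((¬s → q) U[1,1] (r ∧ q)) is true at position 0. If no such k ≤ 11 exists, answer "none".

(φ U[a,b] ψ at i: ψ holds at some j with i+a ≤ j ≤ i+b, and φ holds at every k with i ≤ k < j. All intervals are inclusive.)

none

Need earliest j ≥ 0 with ((¬s → q) U[1,1] (r ∧ q)), and (q ∧ ¬s) at every k in [0,j-1].
  j=0: rhs fails.
  j=1: rhs holds but lhs fails at k=0.
  j=2: rhs fails.
  j=3: rhs fails.
  j=4: rhs fails.
  j=5: rhs fails.
  j=6: rhs fails.
  j=7: rhs fails.
  j=8: rhs fails.
  j=9: rhs fails.
  j=10: rhs holds but lhs fails at k=0.
  j=11: rhs fails.
No witness within the range → none.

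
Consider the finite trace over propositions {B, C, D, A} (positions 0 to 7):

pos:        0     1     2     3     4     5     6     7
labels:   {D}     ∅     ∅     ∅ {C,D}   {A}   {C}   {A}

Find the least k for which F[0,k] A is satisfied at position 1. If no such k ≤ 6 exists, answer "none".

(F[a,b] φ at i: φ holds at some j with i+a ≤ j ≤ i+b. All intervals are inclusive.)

Scan j = 1,2,… for A:
  j=1: fails
  j=2: fails
  j=3: fails
  j=4: fails
  j=5: holds
First hit at j=5, so smallest k = 5-1 = 4.

4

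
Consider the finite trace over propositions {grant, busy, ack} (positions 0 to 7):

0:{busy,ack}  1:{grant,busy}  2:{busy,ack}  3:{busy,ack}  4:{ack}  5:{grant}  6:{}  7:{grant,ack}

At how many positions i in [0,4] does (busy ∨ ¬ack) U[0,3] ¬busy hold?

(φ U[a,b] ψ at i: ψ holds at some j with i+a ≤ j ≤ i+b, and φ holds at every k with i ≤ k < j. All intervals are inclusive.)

4

Evaluate at each i in [0,4]:
  i=0: ✗ (no rhs in [0,3])
  i=1: ✓ (rhs at j=4; lhs holds on [1,3])
  i=2: ✓ (rhs at j=4; lhs holds on [2,3])
  i=3: ✓ (rhs at j=4; lhs holds on [3,3])
  i=4: ✓ (rhs at j=4)
Positions where it holds: {1, 2, 3, 4} → 4.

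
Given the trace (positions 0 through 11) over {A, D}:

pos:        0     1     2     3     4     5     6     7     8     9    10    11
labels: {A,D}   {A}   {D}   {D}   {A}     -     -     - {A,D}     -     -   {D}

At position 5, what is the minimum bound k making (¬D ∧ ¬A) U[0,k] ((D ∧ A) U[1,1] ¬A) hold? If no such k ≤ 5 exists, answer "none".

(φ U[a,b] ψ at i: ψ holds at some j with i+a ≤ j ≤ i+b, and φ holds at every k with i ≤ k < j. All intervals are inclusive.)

Need earliest j ≥ 5 with ((D ∧ A) U[1,1] ¬A), and (¬D ∧ ¬A) at every k in [5,j-1].
  j=5: rhs fails.
  j=6: rhs fails.
  j=7: rhs fails.
  j=8: rhs holds; lhs holds on [5,7]. k = 3.

3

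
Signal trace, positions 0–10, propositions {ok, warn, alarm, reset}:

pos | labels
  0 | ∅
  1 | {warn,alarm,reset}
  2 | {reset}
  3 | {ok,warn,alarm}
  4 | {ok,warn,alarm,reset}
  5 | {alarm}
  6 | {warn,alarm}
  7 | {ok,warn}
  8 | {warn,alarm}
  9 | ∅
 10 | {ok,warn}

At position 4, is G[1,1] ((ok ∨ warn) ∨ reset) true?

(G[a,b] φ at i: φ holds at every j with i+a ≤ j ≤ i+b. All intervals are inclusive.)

No

Check ((ok ∨ warn) ∨ reset) at every j in [5,5]:
  j=5: false
Fails at j=5 → formula fails.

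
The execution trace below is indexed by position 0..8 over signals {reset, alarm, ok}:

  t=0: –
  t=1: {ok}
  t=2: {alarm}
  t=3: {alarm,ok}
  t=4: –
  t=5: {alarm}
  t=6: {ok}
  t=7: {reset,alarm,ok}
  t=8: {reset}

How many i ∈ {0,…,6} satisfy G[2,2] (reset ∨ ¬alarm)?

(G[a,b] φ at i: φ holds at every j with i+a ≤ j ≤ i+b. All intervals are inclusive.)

4

Evaluate at each i in [0,6]:
  i=0: ✗ (fails at j=2)
  i=1: ✗ (fails at j=3)
  i=2: ✓ (all of [4,4])
  i=3: ✗ (fails at j=5)
  i=4: ✓ (all of [6,6])
  i=5: ✓ (all of [7,7])
  i=6: ✓ (all of [8,8])
Positions where it holds: {2, 4, 5, 6} → 4.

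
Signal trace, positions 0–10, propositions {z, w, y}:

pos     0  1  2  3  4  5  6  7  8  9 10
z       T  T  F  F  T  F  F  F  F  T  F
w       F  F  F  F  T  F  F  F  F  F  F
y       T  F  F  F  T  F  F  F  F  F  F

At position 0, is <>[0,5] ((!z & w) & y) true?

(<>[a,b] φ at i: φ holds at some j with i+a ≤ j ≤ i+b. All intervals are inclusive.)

Does not hold

Check ((!z & w) & y) at each j in [0,5]:
  j=0: false
  j=1: false
  j=2: false
  j=3: false
  j=4: false
  j=5: false
No position in the window satisfies it → formula fails.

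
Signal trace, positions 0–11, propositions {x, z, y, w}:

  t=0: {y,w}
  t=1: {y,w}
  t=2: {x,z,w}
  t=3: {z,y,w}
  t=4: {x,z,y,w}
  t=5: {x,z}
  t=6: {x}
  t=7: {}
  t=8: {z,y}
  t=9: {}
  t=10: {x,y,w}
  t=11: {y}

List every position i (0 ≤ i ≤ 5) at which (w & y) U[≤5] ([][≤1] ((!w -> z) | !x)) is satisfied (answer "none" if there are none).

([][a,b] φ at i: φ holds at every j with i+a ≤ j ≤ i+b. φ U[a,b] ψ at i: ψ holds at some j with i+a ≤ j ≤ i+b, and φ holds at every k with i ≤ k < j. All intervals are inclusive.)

Evaluate at each i in [0,5]:
  i=0: ✓ (rhs at j=0)
  i=1: ✓ (rhs at j=1)
  i=2: ✓ (rhs at j=2)
  i=3: ✓ (rhs at j=3)
  i=4: ✓ (rhs at j=4)
  i=5: ✗ (lhs fails at k=5 before rhs at j=7)

0, 1, 2, 3, 4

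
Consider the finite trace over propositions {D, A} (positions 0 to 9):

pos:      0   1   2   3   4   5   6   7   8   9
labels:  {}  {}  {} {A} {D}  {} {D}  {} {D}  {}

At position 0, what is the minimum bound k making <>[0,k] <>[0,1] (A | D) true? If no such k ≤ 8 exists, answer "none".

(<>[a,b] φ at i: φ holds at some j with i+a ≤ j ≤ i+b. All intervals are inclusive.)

2

Scan j = 0,1,… for <>[0,1] (A | D):
  j=0: fails
  j=1: fails
  j=2: holds
First hit at j=2, so smallest k = 2-0 = 2.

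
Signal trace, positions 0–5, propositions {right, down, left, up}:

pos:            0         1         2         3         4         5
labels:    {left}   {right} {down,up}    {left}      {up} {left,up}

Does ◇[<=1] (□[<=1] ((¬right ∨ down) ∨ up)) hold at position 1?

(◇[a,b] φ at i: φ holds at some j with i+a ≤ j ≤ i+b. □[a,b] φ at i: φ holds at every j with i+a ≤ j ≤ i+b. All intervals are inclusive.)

Yes

Check □[<=1] ((¬right ∨ down) ∨ up) at each j in [1,2]:
  j=1: fails at 1
  j=2: holds on [2,3]
Found at j=2 → formula holds.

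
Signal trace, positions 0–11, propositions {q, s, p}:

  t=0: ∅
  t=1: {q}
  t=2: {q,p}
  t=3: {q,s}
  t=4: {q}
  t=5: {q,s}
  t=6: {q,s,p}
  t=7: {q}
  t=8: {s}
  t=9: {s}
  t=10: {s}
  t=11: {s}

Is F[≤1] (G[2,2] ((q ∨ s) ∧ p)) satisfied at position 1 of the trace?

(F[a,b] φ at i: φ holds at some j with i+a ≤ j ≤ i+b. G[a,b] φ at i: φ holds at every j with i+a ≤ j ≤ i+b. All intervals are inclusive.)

False

Check G[2,2] ((q ∨ s) ∧ p) at each j in [1,2]:
  j=1: fails at 3
  j=2: fails at 4
No position in the window satisfies it → formula fails.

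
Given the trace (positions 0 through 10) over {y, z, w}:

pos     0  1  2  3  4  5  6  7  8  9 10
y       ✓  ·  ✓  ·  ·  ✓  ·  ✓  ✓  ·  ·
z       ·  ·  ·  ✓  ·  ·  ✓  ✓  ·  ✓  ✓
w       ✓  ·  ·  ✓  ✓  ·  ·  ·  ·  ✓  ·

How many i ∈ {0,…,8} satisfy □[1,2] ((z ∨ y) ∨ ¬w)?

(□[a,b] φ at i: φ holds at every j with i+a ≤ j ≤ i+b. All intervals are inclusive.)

7

Evaluate at each i in [0,8]:
  i=0: ✓ (all of [1,2])
  i=1: ✓ (all of [2,3])
  i=2: ✗ (fails at j=4)
  i=3: ✗ (fails at j=4)
  i=4: ✓ (all of [5,6])
  i=5: ✓ (all of [6,7])
  i=6: ✓ (all of [7,8])
  i=7: ✓ (all of [8,9])
  i=8: ✓ (all of [9,10])
Positions where it holds: {0, 1, 4, 5, 6, 7, 8} → 7.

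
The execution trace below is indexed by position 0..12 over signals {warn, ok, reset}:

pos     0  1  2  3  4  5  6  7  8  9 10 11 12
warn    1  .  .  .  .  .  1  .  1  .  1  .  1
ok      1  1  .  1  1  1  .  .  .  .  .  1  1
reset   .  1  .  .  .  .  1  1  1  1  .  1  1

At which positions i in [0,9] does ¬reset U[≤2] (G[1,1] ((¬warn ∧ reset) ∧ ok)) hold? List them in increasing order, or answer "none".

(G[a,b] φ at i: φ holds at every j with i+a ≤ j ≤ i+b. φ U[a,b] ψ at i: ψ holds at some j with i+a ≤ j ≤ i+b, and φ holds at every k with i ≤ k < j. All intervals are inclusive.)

Evaluate at each i in [0,9]:
  i=0: ✓ (rhs at j=0)
  i=1: ✗ (no rhs in [1,3])
  i=2: ✗ (no rhs in [2,4])
  i=3: ✗ (no rhs in [3,5])
  i=4: ✗ (no rhs in [4,6])
  i=5: ✗ (no rhs in [5,7])
  i=6: ✗ (no rhs in [6,8])
  i=7: ✗ (no rhs in [7,9])
  i=8: ✗ (lhs fails at k=8 before rhs at j=10)
  i=9: ✗ (lhs fails at k=9 before rhs at j=10)

0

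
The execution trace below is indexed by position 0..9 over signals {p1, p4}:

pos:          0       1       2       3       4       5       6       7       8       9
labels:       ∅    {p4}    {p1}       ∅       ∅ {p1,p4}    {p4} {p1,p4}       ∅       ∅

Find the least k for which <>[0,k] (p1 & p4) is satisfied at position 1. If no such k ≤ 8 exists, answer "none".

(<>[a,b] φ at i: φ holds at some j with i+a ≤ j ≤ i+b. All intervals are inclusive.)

4

Scan j = 1,2,… for (p1 & p4):
  j=1: fails
  j=2: fails
  j=3: fails
  j=4: fails
  j=5: holds
First hit at j=5, so smallest k = 5-1 = 4.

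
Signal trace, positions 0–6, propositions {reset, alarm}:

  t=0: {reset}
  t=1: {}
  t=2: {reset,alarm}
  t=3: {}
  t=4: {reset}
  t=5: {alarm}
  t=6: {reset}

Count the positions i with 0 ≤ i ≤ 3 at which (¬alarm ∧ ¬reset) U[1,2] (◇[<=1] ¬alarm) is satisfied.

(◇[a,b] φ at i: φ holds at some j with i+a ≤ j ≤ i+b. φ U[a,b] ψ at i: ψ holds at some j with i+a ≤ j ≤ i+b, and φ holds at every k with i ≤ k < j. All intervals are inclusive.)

Evaluate at each i in [0,3]:
  i=0: ✗ (lhs fails at k=0 before rhs at j=1)
  i=1: ✓ (rhs at j=2; lhs holds on [1,1])
  i=2: ✗ (lhs fails at k=2 before rhs at j=3)
  i=3: ✓ (rhs at j=4; lhs holds on [3,3])
Positions where it holds: {1, 3} → 2.

2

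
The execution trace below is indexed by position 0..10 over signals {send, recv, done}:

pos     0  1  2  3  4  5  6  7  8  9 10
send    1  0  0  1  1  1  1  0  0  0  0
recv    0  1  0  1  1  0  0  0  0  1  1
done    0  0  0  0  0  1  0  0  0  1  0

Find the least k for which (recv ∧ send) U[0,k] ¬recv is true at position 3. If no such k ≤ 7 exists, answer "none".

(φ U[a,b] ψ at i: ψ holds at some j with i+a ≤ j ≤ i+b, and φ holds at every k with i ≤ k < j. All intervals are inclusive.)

Need earliest j ≥ 3 with ¬recv, and (recv ∧ send) at every k in [3,j-1].
  j=3: rhs fails.
  j=4: rhs fails.
  j=5: rhs holds; lhs holds on [3,4]. k = 2.

2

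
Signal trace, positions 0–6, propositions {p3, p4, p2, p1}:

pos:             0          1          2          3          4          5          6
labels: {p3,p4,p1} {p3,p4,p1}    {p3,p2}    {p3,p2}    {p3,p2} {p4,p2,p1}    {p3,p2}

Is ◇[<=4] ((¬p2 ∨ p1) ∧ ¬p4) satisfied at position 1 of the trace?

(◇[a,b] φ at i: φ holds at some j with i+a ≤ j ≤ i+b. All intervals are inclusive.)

False

Check ((¬p2 ∨ p1) ∧ ¬p4) at each j in [1,5]:
  j=1: false
  j=2: false
  j=3: false
  j=4: false
  j=5: false
No position in the window satisfies it → formula fails.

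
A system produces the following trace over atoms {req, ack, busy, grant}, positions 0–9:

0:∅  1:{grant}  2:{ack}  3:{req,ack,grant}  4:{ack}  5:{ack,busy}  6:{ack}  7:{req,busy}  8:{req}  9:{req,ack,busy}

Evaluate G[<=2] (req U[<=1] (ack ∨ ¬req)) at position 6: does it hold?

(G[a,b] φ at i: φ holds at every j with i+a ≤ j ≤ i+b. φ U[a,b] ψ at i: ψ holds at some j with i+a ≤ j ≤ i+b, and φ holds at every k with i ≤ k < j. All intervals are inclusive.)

Does not hold

Check (req U[<=1] (ack ∨ ¬req)) at every j in [6,8]:
  j=6: holds
  j=7: fails
  j=8: holds
Fails at j=7 → formula fails.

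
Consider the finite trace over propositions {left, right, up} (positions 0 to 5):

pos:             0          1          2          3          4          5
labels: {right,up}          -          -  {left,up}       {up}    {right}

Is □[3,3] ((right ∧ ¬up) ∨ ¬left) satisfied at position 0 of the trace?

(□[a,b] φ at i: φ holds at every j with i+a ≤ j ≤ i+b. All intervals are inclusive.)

False

Check ((right ∧ ¬up) ∨ ¬left) at every j in [3,3]:
  j=3: false
Fails at j=3 → formula fails.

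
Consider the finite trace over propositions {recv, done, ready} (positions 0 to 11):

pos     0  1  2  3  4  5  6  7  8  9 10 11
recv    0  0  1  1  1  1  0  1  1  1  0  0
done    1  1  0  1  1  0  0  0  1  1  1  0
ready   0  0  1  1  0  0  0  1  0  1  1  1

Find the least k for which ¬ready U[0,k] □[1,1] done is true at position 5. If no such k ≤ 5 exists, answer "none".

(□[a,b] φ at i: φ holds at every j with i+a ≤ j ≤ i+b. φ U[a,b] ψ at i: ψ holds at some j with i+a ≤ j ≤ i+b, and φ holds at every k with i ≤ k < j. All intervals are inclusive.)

2

Need earliest j ≥ 5 with □[1,1] done, and ¬ready at every k in [5,j-1].
  j=5: rhs fails.
  j=6: rhs fails.
  j=7: rhs holds; lhs holds on [5,6]. k = 2.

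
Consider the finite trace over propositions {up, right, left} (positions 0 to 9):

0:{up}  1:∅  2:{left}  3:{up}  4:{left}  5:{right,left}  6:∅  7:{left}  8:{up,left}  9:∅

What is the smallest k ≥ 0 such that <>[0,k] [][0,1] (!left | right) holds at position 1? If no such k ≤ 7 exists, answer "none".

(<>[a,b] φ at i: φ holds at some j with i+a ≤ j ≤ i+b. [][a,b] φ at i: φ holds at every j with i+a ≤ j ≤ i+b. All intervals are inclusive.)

4

Scan j = 1,2,… for [][0,1] (!left | right):
  j=1: fails
  j=2: fails
  j=3: fails
  j=4: fails
  j=5: holds
First hit at j=5, so smallest k = 5-1 = 4.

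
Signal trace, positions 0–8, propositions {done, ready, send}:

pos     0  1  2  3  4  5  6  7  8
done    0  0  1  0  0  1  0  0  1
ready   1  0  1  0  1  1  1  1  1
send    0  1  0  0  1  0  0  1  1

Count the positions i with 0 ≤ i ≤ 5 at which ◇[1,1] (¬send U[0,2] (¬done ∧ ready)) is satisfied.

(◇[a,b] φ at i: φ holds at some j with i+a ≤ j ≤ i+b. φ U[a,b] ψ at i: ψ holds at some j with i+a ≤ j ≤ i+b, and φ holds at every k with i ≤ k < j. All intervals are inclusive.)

Evaluate at each i in [0,5]:
  i=0: ✗ (none in [1,1])
  i=1: ✓ (witness j=2)
  i=2: ✓ (witness j=3)
  i=3: ✓ (witness j=4)
  i=4: ✓ (witness j=5)
  i=5: ✓ (witness j=6)
Positions where it holds: {1, 2, 3, 4, 5} → 5.

5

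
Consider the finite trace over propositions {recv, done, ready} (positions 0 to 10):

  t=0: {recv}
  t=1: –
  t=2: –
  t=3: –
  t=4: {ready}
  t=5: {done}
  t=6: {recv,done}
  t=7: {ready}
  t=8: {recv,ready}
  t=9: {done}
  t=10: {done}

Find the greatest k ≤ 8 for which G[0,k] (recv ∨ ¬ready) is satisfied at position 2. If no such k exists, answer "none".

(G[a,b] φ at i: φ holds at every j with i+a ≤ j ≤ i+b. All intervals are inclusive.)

(recv ∨ ¬ready) must hold from j=2 onward; find where it first fails.
  j=2: holds
  j=3: holds
  j=4: fails
Holds on [2,3], so largest k = 1.

1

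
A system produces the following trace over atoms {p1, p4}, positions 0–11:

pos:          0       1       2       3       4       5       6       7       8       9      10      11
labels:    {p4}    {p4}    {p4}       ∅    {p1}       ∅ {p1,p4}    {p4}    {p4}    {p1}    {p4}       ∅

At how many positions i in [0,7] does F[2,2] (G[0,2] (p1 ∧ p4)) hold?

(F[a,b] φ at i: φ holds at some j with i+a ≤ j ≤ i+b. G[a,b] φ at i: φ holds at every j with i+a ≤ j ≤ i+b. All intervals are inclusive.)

0

Evaluate at each i in [0,7]:
  i=0: ✗ (none in [2,2])
  i=1: ✗ (none in [3,3])
  i=2: ✗ (none in [4,4])
  i=3: ✗ (none in [5,5])
  i=4: ✗ (none in [6,6])
  i=5: ✗ (none in [7,7])
  i=6: ✗ (none in [8,8])
  i=7: ✗ (none in [9,9])
Positions where it holds: {} → 0.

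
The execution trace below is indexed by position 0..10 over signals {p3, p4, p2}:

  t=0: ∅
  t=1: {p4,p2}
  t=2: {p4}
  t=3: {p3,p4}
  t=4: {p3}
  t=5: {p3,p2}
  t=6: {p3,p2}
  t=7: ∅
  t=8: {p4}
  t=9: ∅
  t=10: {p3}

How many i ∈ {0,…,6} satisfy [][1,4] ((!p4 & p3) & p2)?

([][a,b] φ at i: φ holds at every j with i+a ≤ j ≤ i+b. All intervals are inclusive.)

0

Evaluate at each i in [0,6]:
  i=0: ✗ (fails at j=1)
  i=1: ✗ (fails at j=2)
  i=2: ✗ (fails at j=3)
  i=3: ✗ (fails at j=4)
  i=4: ✗ (fails at j=7)
  i=5: ✗ (fails at j=7)
  i=6: ✗ (fails at j=7)
Positions where it holds: {} → 0.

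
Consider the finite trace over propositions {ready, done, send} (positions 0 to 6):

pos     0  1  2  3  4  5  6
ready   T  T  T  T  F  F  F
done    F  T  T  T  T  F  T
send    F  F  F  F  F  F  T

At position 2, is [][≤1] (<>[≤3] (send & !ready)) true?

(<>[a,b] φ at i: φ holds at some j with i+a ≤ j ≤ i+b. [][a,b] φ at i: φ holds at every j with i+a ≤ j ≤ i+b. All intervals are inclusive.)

Check <>[≤3] (send & !ready) at every j in [2,3]:
  j=2: fails (none in [2,5])
  j=3: holds (witness at 6)
Fails at j=2 → formula fails.

False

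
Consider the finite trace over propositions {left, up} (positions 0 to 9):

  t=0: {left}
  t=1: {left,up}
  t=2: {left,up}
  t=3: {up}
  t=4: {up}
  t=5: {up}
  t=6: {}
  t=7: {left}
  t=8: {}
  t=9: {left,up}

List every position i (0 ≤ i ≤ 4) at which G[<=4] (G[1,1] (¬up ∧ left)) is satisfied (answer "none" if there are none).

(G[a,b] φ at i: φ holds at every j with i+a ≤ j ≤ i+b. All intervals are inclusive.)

none

Evaluate at each i in [0,4]:
  i=0: ✗ (fails at j=0)
  i=1: ✗ (fails at j=1)
  i=2: ✗ (fails at j=2)
  i=3: ✗ (fails at j=3)
  i=4: ✗ (fails at j=4)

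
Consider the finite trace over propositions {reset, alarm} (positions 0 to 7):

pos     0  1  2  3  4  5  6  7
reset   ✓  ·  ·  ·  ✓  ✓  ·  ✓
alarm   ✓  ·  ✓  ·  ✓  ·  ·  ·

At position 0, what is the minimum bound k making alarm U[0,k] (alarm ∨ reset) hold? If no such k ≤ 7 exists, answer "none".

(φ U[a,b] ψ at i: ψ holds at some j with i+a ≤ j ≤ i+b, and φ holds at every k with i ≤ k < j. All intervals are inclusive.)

0

Need earliest j ≥ 0 with (alarm ∨ reset), and alarm at every k in [0,j-1].
  j=0: rhs holds (empty prefix). k = 0.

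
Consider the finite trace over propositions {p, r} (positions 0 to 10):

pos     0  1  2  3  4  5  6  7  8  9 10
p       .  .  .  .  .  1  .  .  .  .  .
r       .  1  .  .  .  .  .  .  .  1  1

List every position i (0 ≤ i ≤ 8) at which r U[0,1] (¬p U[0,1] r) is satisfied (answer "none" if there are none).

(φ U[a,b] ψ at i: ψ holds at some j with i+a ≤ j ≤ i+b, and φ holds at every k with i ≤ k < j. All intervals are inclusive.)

Evaluate at each i in [0,8]:
  i=0: ✓ (rhs at j=0)
  i=1: ✓ (rhs at j=1)
  i=2: ✗ (no rhs in [2,3])
  i=3: ✗ (no rhs in [3,4])
  i=4: ✗ (no rhs in [4,5])
  i=5: ✗ (no rhs in [5,6])
  i=6: ✗ (no rhs in [6,7])
  i=7: ✗ (lhs fails at k=7 before rhs at j=8)
  i=8: ✓ (rhs at j=8)

0, 1, 8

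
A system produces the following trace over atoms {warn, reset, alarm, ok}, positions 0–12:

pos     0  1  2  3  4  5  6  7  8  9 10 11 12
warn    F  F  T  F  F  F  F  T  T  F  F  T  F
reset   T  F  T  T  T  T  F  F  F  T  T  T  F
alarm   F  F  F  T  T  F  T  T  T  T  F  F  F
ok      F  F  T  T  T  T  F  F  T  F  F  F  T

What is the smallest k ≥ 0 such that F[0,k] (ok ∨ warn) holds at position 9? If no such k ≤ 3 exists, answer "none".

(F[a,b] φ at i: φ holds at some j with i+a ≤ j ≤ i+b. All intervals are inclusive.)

Scan j = 9,10,… for (ok ∨ warn):
  j=9: fails
  j=10: fails
  j=11: holds
First hit at j=11, so smallest k = 11-9 = 2.

2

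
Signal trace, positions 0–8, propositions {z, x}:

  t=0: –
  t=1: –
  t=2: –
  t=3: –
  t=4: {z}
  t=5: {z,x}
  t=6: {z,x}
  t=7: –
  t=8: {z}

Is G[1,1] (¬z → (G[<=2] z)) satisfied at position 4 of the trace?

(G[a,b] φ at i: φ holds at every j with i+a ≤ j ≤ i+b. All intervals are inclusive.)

Check (¬z → (G[<=2] z)) at every j in [5,5]:
  j=5: antecedent false → ✓
All positions satisfy it → formula holds.

True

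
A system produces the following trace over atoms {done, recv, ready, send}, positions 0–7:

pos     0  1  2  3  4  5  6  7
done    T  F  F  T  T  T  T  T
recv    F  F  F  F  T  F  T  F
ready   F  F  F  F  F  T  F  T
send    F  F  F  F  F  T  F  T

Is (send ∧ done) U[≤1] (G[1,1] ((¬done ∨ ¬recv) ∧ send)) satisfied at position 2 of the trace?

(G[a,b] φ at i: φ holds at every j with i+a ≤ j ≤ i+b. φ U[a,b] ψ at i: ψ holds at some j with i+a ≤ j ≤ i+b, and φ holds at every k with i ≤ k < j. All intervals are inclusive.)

Does not hold

Need some j in [2,3] with G[1,1] ((¬done ∨ ¬recv) ∧ send), and (send ∧ done) at every k in [2,j-1].
  j=2: G[1,1] ((¬done ∨ ¬recv) ∧ send) — fails at 3.
  j=3: G[1,1] ((¬done ∨ ¬recv) ∧ send) — fails at 4.
No j in the window works → until fails.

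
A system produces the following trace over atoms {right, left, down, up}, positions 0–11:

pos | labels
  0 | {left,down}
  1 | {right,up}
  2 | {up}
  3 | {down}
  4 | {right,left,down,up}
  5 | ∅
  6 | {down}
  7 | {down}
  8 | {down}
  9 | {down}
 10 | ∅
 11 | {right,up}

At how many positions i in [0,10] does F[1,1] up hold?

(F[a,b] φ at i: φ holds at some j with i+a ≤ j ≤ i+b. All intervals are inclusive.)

Evaluate at each i in [0,10]:
  i=0: ✓ (witness j=1)
  i=1: ✓ (witness j=2)
  i=2: ✗ (none in [3,3])
  i=3: ✓ (witness j=4)
  i=4: ✗ (none in [5,5])
  i=5: ✗ (none in [6,6])
  i=6: ✗ (none in [7,7])
  i=7: ✗ (none in [8,8])
  i=8: ✗ (none in [9,9])
  i=9: ✗ (none in [10,10])
  i=10: ✓ (witness j=11)
Positions where it holds: {0, 1, 3, 10} → 4.

4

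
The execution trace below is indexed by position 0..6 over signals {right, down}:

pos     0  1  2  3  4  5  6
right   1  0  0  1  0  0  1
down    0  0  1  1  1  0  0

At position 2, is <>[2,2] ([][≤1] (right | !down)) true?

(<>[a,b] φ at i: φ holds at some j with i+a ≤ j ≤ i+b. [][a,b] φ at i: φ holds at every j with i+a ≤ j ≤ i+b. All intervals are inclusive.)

False

Check [][≤1] (right | !down) at each j in [4,4]:
  j=4: fails at 4
No position in the window satisfies it → formula fails.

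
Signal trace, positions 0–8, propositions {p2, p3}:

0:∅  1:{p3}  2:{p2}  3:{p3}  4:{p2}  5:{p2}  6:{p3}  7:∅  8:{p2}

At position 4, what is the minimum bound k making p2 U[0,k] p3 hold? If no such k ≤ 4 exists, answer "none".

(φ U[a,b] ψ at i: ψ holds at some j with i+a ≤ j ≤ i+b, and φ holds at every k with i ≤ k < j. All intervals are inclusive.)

Need earliest j ≥ 4 with p3, and p2 at every k in [4,j-1].
  j=4: rhs fails.
  j=5: rhs fails.
  j=6: rhs holds; lhs holds on [4,5]. k = 2.

2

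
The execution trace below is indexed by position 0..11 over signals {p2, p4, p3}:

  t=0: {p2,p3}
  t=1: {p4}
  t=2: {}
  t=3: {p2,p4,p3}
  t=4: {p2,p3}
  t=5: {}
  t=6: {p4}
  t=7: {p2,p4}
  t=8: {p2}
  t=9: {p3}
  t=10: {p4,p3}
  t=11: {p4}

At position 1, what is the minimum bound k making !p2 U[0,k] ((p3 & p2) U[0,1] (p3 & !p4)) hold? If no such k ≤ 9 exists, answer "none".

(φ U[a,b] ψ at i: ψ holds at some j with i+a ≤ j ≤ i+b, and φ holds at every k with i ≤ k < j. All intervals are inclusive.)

Need earliest j ≥ 1 with ((p3 & p2) U[0,1] (p3 & !p4)), and !p2 at every k in [1,j-1].
  j=1: rhs fails.
  j=2: rhs fails.
  j=3: rhs holds; lhs holds on [1,2]. k = 2.

2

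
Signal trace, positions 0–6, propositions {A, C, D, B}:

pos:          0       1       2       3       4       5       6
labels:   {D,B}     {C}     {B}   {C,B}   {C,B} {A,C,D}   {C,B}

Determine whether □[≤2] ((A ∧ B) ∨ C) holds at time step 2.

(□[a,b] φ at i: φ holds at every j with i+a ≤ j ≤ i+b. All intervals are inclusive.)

No

Check ((A ∧ B) ∨ C) at every j in [2,4]:
  j=2: false
  j=3: true
  j=4: true
Fails at j=2 → formula fails.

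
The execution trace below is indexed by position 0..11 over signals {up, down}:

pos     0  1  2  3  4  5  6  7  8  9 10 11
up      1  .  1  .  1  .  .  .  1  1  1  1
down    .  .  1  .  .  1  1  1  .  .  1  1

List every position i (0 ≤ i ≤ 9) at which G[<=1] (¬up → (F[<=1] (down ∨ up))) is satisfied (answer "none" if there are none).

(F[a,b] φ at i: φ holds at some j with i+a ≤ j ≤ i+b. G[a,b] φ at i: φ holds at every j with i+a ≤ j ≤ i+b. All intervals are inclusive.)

0, 1, 2, 3, 4, 5, 6, 7, 8, 9

Evaluate at each i in [0,9]:
  i=0: ✓ (all of [0,1])
  i=1: ✓ (all of [1,2])
  i=2: ✓ (all of [2,3])
  i=3: ✓ (all of [3,4])
  i=4: ✓ (all of [4,5])
  i=5: ✓ (all of [5,6])
  i=6: ✓ (all of [6,7])
  i=7: ✓ (all of [7,8])
  i=8: ✓ (all of [8,9])
  i=9: ✓ (all of [9,10])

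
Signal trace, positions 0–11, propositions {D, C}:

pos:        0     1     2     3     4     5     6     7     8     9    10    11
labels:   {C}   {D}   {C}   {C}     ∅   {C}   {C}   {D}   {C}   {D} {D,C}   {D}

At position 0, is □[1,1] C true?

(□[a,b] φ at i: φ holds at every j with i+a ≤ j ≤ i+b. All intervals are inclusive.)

False

Check C at every j in [1,1]:
  j=1: false
Fails at j=1 → formula fails.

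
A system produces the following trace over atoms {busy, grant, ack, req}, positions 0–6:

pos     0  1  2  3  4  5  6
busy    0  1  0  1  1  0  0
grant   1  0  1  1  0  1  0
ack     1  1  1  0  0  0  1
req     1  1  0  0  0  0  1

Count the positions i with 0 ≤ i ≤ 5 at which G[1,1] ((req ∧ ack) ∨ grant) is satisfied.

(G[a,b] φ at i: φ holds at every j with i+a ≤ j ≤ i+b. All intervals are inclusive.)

Evaluate at each i in [0,5]:
  i=0: ✓ (all of [1,1])
  i=1: ✓ (all of [2,2])
  i=2: ✓ (all of [3,3])
  i=3: ✗ (fails at j=4)
  i=4: ✓ (all of [5,5])
  i=5: ✓ (all of [6,6])
Positions where it holds: {0, 1, 2, 4, 5} → 5.

5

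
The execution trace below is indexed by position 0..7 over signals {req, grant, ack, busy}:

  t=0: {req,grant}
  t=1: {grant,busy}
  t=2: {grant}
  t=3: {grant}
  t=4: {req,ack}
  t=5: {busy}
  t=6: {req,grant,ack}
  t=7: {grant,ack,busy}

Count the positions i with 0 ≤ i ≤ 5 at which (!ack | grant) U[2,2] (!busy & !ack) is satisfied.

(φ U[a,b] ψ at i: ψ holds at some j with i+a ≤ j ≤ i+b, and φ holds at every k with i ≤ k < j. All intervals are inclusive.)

Evaluate at each i in [0,5]:
  i=0: ✓ (rhs at j=2; lhs holds on [0,1])
  i=1: ✓ (rhs at j=3; lhs holds on [1,2])
  i=2: ✗ (no rhs in [4,4])
  i=3: ✗ (no rhs in [5,5])
  i=4: ✗ (no rhs in [6,6])
  i=5: ✗ (no rhs in [7,7])
Positions where it holds: {0, 1} → 2.

2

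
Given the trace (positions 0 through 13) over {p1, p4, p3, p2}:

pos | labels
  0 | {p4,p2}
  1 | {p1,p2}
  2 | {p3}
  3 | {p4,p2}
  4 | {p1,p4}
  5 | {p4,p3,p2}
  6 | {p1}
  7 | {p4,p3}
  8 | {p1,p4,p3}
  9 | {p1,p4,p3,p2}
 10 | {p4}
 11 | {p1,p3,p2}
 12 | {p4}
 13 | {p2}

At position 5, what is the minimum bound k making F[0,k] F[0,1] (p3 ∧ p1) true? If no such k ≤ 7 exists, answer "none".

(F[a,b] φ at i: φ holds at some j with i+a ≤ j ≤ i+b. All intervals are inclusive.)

2

Scan j = 5,6,… for F[0,1] (p3 ∧ p1):
  j=5: fails
  j=6: fails
  j=7: holds
First hit at j=7, so smallest k = 7-5 = 2.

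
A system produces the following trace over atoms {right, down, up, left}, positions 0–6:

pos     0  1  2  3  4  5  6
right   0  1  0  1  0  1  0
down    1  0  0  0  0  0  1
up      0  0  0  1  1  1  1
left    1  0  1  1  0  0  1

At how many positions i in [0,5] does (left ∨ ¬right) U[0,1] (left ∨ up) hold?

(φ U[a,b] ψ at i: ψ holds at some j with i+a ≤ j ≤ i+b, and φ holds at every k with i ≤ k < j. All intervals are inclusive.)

Evaluate at each i in [0,5]:
  i=0: ✓ (rhs at j=0)
  i=1: ✗ (lhs fails at k=1 before rhs at j=2)
  i=2: ✓ (rhs at j=2)
  i=3: ✓ (rhs at j=3)
  i=4: ✓ (rhs at j=4)
  i=5: ✓ (rhs at j=5)
Positions where it holds: {0, 2, 3, 4, 5} → 5.

5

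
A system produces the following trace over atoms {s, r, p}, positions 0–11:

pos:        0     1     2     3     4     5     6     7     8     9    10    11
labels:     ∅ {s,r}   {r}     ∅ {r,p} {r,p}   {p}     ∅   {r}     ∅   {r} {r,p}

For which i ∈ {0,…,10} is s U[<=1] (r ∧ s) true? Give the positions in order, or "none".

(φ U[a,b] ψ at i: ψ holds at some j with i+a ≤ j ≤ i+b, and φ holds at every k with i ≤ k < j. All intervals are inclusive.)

Evaluate at each i in [0,10]:
  i=0: ✗ (lhs fails at k=0 before rhs at j=1)
  i=1: ✓ (rhs at j=1)
  i=2: ✗ (no rhs in [2,3])
  i=3: ✗ (no rhs in [3,4])
  i=4: ✗ (no rhs in [4,5])
  i=5: ✗ (no rhs in [5,6])
  i=6: ✗ (no rhs in [6,7])
  i=7: ✗ (no rhs in [7,8])
  i=8: ✗ (no rhs in [8,9])
  i=9: ✗ (no rhs in [9,10])
  i=10: ✗ (no rhs in [10,11])

1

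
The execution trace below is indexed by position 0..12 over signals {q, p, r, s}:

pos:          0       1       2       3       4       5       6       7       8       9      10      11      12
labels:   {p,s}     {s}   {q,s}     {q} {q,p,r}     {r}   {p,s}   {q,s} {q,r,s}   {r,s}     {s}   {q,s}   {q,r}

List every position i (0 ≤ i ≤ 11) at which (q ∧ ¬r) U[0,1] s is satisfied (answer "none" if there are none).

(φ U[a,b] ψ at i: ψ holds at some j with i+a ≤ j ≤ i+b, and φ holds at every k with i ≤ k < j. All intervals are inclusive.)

0, 1, 2, 6, 7, 8, 9, 10, 11

Evaluate at each i in [0,11]:
  i=0: ✓ (rhs at j=0)
  i=1: ✓ (rhs at j=1)
  i=2: ✓ (rhs at j=2)
  i=3: ✗ (no rhs in [3,4])
  i=4: ✗ (no rhs in [4,5])
  i=5: ✗ (lhs fails at k=5 before rhs at j=6)
  i=6: ✓ (rhs at j=6)
  i=7: ✓ (rhs at j=7)
  i=8: ✓ (rhs at j=8)
  i=9: ✓ (rhs at j=9)
  i=10: ✓ (rhs at j=10)
  i=11: ✓ (rhs at j=11)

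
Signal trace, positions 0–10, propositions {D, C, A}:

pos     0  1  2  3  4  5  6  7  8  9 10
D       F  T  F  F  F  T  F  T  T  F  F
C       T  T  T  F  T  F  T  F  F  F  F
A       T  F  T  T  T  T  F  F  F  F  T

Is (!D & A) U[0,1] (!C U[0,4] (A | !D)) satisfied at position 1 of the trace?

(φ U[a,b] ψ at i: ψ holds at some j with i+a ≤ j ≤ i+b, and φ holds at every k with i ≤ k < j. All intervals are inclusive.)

Need some j in [1,2] with (!C U[0,4] (A | !D)), and (!D & A) at every k in [1,j-1].
  j=1: (!C U[0,4] (A | !D)) — fails.
  j=2: (!C U[0,4] (A | !D)) holds, but (!D & A) fails at k=1 → not this j.
No j in the window works → until fails.

False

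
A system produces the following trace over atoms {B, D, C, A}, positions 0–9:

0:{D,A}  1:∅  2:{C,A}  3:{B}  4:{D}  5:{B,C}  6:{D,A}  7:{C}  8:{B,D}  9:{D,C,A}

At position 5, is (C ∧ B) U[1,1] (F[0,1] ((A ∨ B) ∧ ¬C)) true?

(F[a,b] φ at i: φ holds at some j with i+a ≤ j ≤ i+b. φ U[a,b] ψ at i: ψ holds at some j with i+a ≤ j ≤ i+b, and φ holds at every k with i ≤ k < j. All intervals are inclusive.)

Need some j in [6,6] with F[0,1] ((A ∨ B) ∧ ¬C), and (C ∧ B) at every k in [5,j-1].
  j=6: F[0,1] ((A ∨ B) ∧ ¬C) holds; (C ∧ B) holds at every k in [5,5] → satisfied.

Holds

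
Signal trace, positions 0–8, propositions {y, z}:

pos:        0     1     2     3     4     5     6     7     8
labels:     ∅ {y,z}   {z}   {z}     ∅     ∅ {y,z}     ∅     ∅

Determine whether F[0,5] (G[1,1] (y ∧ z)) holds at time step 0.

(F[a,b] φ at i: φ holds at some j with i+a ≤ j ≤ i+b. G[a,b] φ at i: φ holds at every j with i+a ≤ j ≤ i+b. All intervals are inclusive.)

True

Check G[1,1] (y ∧ z) at each j in [0,5]:
  j=0: holds on [1,1]
  j=1: fails at 2
  j=2: fails at 3
  j=3: fails at 4
  j=4: fails at 5
  j=5: holds on [6,6]
Found at j=0 → formula holds.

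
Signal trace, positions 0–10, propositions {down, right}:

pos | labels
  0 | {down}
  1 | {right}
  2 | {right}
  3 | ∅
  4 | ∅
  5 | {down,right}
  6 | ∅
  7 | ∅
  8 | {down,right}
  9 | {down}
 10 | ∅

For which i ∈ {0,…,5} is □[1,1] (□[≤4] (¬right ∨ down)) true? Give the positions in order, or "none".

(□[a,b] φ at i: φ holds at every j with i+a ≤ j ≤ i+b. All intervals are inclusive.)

2, 3, 4, 5

Evaluate at each i in [0,5]:
  i=0: ✗ (fails at j=1)
  i=1: ✗ (fails at j=2)
  i=2: ✓ (all of [3,3])
  i=3: ✓ (all of [4,4])
  i=4: ✓ (all of [5,5])
  i=5: ✓ (all of [6,6])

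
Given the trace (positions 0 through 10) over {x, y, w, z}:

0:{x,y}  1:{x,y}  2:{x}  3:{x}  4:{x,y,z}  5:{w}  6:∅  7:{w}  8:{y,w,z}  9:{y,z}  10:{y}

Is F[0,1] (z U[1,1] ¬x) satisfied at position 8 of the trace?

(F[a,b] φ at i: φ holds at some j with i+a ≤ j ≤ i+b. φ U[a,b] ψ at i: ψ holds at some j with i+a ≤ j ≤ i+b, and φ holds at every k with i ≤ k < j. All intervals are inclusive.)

Check (z U[1,1] ¬x) at each j in [8,9]:
  j=8: holds
  j=9: holds
Found at j=8 → formula holds.

Holds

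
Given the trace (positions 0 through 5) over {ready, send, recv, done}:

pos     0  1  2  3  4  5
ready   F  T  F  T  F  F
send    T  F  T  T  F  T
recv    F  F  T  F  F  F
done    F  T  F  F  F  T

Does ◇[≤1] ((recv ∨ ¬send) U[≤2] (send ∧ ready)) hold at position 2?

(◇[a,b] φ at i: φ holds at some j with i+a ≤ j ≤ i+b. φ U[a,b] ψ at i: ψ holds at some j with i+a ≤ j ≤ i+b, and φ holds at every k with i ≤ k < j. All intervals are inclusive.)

Check ((recv ∨ ¬send) U[≤2] (send ∧ ready)) at each j in [2,3]:
  j=2: holds
  j=3: holds
Found at j=2 → formula holds.

True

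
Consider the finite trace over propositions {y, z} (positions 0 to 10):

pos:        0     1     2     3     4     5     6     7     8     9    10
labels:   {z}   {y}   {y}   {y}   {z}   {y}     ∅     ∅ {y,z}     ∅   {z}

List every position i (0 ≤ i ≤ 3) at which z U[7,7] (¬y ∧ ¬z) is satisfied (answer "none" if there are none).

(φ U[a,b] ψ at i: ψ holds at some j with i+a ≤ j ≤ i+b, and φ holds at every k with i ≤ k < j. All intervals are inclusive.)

none

Evaluate at each i in [0,3]:
  i=0: ✗ (lhs fails at k=1 before rhs at j=7)
  i=1: ✗ (no rhs in [8,8])
  i=2: ✗ (lhs fails at k=2 before rhs at j=9)
  i=3: ✗ (no rhs in [10,10])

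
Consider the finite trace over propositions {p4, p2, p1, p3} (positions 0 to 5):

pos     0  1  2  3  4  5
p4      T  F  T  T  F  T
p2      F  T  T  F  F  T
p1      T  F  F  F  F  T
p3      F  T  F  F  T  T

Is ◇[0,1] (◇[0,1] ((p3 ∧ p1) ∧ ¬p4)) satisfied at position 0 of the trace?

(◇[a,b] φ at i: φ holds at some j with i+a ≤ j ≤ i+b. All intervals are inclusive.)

Check ◇[0,1] ((p3 ∧ p1) ∧ ¬p4) at each j in [0,1]:
  j=0: fails (none in [0,1])
  j=1: fails (none in [1,2])
No position in the window satisfies it → formula fails.

False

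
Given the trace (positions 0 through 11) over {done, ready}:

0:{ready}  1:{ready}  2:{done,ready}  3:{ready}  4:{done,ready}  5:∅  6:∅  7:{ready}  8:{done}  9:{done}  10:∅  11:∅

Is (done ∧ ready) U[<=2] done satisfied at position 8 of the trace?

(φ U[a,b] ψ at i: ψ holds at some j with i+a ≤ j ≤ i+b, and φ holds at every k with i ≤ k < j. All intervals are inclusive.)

Need some j in [8,10] with done, and (done ∧ ready) at every k in [8,j-1].
  j=8: done holds; no prefix to check → satisfied.

Yes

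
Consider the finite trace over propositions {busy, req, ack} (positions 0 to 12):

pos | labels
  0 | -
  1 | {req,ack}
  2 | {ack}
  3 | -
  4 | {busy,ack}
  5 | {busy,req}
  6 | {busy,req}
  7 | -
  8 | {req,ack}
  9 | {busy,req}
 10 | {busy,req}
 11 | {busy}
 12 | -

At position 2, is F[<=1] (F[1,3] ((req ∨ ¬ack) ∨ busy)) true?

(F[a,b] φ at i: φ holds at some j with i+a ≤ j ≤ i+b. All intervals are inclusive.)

Check F[1,3] ((req ∨ ¬ack) ∨ busy) at each j in [2,3]:
  j=2: holds (witness at 3)
  j=3: holds (witness at 4)
Found at j=2 → formula holds.

True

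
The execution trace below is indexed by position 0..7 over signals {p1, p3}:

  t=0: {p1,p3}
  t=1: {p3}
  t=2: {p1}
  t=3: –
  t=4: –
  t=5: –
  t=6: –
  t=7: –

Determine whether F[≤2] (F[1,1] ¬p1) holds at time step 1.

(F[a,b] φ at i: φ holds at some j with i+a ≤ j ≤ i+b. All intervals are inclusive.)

True

Check F[1,1] ¬p1 at each j in [1,3]:
  j=1: fails (none in [2,2])
  j=2: holds (witness at 3)
  j=3: holds (witness at 4)
Found at j=2 → formula holds.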